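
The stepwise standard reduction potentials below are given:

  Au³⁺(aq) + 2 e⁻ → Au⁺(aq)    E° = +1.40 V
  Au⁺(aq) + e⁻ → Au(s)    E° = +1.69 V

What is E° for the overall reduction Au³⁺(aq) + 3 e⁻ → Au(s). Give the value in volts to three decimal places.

Standard free energies of sequential steps add: ΔG°₃ = ΔG°₁ + ΔG°₂, so n₃E°₃ = n₁E°₁ + n₂E°₂.
E°₃ = (2×+1.40 + 1×+1.69) / 3 = (+4.490) / 3 = +1.497 V.
Simply averaging or adding the two E° values would be wrong; the electron-weighted sum is required.

+1.497 V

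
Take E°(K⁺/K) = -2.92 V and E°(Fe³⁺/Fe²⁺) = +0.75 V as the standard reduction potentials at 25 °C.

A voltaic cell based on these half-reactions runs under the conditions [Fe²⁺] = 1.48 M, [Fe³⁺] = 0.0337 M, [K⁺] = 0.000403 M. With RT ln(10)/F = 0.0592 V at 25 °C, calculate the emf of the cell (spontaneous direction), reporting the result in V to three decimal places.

+3.774 V

Fe³⁺/Fe²⁺ is the cathode (higher E°), K⁺/K the anode: E°cell = +0.75 − (-2.92) = +3.67 V, n = 1.
Overall: Fe³⁺(aq) + K(s) → Fe²⁺(aq) + K⁺(aq)
Q = [Fe²⁺]·[K⁺] / ([Fe³⁺]); log Q = -1.752.
E = E° − (0.0592/n) log Q = +3.67 − (0.0592/1)(-1.752) = +3.774 V.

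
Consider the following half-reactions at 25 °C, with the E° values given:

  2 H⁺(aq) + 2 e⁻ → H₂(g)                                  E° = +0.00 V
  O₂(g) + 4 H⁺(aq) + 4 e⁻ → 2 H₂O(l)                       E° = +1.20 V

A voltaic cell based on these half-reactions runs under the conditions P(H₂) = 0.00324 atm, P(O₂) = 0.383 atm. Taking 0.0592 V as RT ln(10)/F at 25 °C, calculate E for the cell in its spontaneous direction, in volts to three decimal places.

+1.120 V

O₂/H₂O is the cathode (higher E°), H⁺/H₂ the anode: E°cell = +1.20 − (+0.00) = +1.20 V, n = 4.
Overall: O₂(g) + 2 H₂(g) → 2 H₂O(l)
Q = 1 / (P(O₂)·P(H₂)^2); log Q = 5.396.
E = E° − (0.0592/n) log Q = +1.20 − (0.0592/4)(5.396) = +1.120 V.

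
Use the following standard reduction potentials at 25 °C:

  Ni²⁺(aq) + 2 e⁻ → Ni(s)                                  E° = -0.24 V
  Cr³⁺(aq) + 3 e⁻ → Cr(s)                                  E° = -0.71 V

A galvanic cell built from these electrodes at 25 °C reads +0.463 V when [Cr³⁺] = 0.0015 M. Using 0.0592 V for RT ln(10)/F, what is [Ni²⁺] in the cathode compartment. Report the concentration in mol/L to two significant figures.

0.0076 M

Ni²⁺/Ni is the cathode, Cr³⁺/Cr the anode: E°cell = +0.47 V, n = 6.
Overall reaction: 3 Ni²⁺(aq) + 2 Cr(s) → 3 Ni(s) + 2 Cr³⁺(aq); Q = [Cr³⁺]^2/[Ni²⁺]^3.
From E = E° − (0.0592/n) log Q: log Q = (E° − E)·n/0.0592 = (+0.47 − (+0.463))·6/0.0592 = 0.7095.
So 3·log[Ni²⁺] = 2·log(0.0015) − log Q = -5.6478 − (0.7095) = -6.3573; log[Ni²⁺] = -6.3573 / 3 = -2.1191; [Ni²⁺] = 10^(-2.1191) ≈ 0.0076 M.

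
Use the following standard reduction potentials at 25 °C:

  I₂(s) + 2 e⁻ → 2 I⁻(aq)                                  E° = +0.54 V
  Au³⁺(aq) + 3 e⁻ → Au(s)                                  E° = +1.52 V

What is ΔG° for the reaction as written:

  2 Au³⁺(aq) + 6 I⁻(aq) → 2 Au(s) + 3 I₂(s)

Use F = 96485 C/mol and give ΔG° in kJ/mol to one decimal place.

-567.3 kJ/mol

As written, Au³⁺/Au is reduced (cathode) and I₂/I⁻ is oxidised (anode), so E°cell = (+1.52) − (+0.54) = +0.98 V.
Balancing electrons gives n = 6.
ΔG° = −nFE° = −(6)(96485)(+0.98) = -567,332 J = -567.3 kJ/mol.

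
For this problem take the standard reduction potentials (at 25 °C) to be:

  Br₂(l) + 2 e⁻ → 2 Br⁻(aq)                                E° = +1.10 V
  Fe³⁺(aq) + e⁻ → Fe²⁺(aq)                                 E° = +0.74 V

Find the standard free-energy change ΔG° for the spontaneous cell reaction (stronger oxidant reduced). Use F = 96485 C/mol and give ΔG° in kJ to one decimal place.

Br₂/Br⁻ (E° = +1.10 V) is the cathode; Fe³⁺/Fe²⁺ (E° = +0.74 V) is the anode, so E°cell = +0.36 V.
Balancing electrons gives n = 2 (lcm of 2 and 1).
ΔG° = −nFE° = −(2)(96485)(+0.36) = -69,469 J = -69.5 kJ.

-69.5 kJ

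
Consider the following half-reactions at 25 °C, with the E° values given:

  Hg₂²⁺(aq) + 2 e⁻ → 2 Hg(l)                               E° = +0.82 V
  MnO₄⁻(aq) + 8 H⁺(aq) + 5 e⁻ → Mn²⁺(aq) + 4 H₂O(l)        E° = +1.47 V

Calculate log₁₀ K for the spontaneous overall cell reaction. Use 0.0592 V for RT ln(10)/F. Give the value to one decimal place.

109.8

Cathode: MnO₄⁻/Mn²⁺; anode: Hg₂²⁺/Hg. E°cell = +0.65 V, n = 10.
log K = nE°cell / 0.0592 = (10)(+0.65) / 0.0592 = 109.8.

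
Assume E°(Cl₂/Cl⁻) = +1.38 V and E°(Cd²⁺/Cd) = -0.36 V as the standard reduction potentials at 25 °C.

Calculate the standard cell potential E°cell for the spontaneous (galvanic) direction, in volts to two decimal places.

The Cl₂/Cl⁻ couple has the higher reduction potential, so it is the cathode; Cd²⁺/Cd is oxidised at the anode.
E°cell = E°(cathode) − E°(anode) = (+1.38) − (-0.36) = +1.74 V.

+1.74 V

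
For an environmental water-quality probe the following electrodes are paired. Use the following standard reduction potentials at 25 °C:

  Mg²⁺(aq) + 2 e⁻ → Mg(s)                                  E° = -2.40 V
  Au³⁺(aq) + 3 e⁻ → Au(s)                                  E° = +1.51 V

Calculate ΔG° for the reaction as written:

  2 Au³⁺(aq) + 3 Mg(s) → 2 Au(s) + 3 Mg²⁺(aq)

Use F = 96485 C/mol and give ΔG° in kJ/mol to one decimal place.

As written, Au³⁺/Au is reduced (cathode) and Mg²⁺/Mg is oxidised (anode), so E°cell = (+1.51) − (-2.40) = +3.91 V.
Balancing electrons gives n = 6.
ΔG° = −nFE° = −(6)(96485)(+3.91) = -2,263,538 J = -2263.5 kJ/mol.

-2263.5 kJ/mol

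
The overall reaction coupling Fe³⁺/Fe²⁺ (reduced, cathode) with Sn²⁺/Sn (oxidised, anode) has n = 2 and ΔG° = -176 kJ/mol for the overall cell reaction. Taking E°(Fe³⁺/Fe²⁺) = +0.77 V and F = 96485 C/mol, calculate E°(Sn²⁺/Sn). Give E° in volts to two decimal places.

-0.14 V

E°cell = −ΔG°/(nF) = −(-176×10³)/((2)(96485)) = +0.912 V.
Since Fe³⁺/Fe²⁺ is the cathode and Sn²⁺/Sn the anode, E°cell = E°(Fe³⁺/Fe²⁺) − E°(Sn²⁺/Sn).
So E°(Sn²⁺/Sn) = E°(Fe³⁺/Fe²⁺) − E°cell = (+0.77) − (+0.912) = -0.14 V.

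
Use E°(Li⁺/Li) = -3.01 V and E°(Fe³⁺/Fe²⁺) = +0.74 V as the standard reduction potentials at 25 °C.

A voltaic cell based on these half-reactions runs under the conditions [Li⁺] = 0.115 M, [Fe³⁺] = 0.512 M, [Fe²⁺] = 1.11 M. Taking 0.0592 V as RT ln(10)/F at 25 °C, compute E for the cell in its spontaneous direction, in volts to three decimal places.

Fe³⁺/Fe²⁺ is the cathode (higher E°), Li⁺/Li the anode: E°cell = +0.74 − (-3.01) = +3.75 V, n = 1.
Overall: Fe³⁺(aq) + Li(s) → Fe²⁺(aq) + Li⁺(aq)
Q = [Fe²⁺]·[Li⁺] / ([Fe³⁺]); log Q = -0.603.
E = E° − (0.0592/n) log Q = +3.75 − (0.0592/1)(-0.603) = +3.786 V.

+3.786 V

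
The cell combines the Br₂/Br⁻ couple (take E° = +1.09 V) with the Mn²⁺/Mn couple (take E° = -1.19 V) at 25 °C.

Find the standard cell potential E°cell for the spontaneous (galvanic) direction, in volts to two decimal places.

+2.28 V

The Br₂/Br⁻ couple has the higher reduction potential, so it is the cathode; Mn²⁺/Mn is oxidised at the anode.
E°cell = E°(cathode) − E°(anode) = (+1.09) − (-1.19) = +2.28 V.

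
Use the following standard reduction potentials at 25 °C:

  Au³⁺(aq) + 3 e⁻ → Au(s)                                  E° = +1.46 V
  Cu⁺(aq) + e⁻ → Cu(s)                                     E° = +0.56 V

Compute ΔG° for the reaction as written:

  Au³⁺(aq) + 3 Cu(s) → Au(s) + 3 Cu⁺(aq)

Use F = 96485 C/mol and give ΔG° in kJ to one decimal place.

As written, Au³⁺/Au is reduced (cathode) and Cu⁺/Cu is oxidised (anode), so E°cell = (+1.46) − (+0.56) = +0.90 V.
Balancing electrons gives n = 3.
ΔG° = −nFE° = −(3)(96485)(+0.90) = -260,510 J = -260.5 kJ.

-260.5 kJ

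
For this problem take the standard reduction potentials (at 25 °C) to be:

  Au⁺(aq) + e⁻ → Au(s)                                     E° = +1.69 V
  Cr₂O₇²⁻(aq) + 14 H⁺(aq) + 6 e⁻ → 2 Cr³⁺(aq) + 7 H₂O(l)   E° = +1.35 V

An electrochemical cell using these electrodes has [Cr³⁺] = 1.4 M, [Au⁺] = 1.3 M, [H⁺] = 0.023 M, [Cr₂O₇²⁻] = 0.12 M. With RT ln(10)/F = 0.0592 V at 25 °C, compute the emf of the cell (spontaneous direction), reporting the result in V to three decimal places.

Au⁺/Au is the cathode (higher E°), Cr₂O₇²⁻/Cr³⁺ the anode: E°cell = +1.69 − (+1.35) = +0.34 V, n = 6.
Overall: 6 Au⁺(aq) + 2 Cr³⁺(aq) + 7 H₂O(l) → 6 Au(s) + Cr₂O₇²⁻(aq) + 14 H⁺(aq)
Q = [Cr₂O₇²⁻]·[H⁺]^14 / ([Au⁺]^6·[Cr³⁺]^2); log Q = -24.833.
E = E° − (0.0592/n) log Q = +0.34 − (0.0592/6)(-24.833) = +0.585 V.

+0.585 V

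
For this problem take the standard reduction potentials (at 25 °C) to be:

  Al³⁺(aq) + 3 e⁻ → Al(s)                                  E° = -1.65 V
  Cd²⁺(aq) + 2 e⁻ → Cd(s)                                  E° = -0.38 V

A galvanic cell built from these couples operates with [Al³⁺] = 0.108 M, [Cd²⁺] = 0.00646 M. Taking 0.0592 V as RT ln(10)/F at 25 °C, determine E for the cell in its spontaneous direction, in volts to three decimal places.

Cd²⁺/Cd is the cathode (higher E°), Al³⁺/Al the anode: E°cell = -0.38 − (-1.65) = +1.27 V, n = 6.
Overall: 3 Cd²⁺(aq) + 2 Al(s) → 3 Cd(s) + 2 Al³⁺(aq)
Q = [Al³⁺]^2 / ([Cd²⁺]^3); log Q = 4.636.
E = E° − (0.0592/n) log Q = +1.27 − (0.0592/6)(4.636) = +1.224 V.

+1.224 V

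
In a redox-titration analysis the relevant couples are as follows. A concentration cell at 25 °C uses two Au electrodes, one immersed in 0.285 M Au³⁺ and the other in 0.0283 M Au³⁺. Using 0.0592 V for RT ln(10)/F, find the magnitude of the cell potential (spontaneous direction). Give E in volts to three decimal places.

For a concentration cell E°cell = 0. The 0.285 M side is the cathode (reduction is favoured where [Au³⁺] is higher).
With n = 3, E = −(0.0592/3) log([Au³⁺]ₐₙ/[Au³⁺]꜀ₐₜ) = −(0.0592/3) log(0.0283/0.285) = −(0.0592/3)(-1.003) = +0.020 V.

+0.020 V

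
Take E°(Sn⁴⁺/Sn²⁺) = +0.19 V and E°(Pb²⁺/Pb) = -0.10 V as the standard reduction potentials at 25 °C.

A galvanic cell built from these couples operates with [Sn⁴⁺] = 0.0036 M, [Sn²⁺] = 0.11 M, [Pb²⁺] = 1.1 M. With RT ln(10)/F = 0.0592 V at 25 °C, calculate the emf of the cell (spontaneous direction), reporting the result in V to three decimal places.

Sn⁴⁺/Sn²⁺ is the cathode (higher E°), Pb²⁺/Pb the anode: E°cell = +0.19 − (-0.10) = +0.29 V, n = 2.
Overall: Sn⁴⁺(aq) + Pb(s) → Sn²⁺(aq) + Pb²⁺(aq)
Q = [Sn²⁺]·[Pb²⁺] / ([Sn⁴⁺]); log Q = 1.526.
E = E° − (0.0592/n) log Q = +0.29 − (0.0592/2)(1.526) = +0.245 V.

+0.245 V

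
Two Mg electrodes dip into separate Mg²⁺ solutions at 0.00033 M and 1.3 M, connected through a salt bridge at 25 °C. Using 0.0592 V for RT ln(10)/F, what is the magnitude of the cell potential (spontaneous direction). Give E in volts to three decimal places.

For a concentration cell E°cell = 0. The 1.3 M side is the cathode (reduction is favoured where [Mg²⁺] is higher).
With n = 2, E = −(0.0592/2) log([Mg²⁺]ₐₙ/[Mg²⁺]꜀ₐₜ) = −(0.0592/2) log(0.00033/1.3) = −(0.0592/2)(-3.595) = +0.106 V.

+0.106 V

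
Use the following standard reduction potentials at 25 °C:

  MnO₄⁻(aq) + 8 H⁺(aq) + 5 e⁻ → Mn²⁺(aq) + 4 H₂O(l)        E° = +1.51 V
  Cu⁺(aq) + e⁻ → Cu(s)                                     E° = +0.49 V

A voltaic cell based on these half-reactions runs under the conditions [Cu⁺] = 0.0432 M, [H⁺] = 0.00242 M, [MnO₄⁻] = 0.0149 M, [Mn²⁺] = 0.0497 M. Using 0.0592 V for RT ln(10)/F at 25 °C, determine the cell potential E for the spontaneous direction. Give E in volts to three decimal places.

MnO₄⁻/Mn²⁺ is the cathode (higher E°), Cu⁺/Cu the anode: E°cell = +1.51 − (+0.49) = +1.02 V, n = 5.
Overall: MnO₄⁻(aq) + 8 H⁺(aq) + 5 Cu(s) → Mn²⁺(aq) + 4 H₂O(l) + 5 Cu⁺(aq)
Q = [Mn²⁺]·[Cu⁺]^5 / ([MnO₄⁻]·[H⁺]^8); log Q = 14.630.
E = E° − (0.0592/n) log Q = +1.02 − (0.0592/5)(14.630) = +0.847 V.

+0.847 V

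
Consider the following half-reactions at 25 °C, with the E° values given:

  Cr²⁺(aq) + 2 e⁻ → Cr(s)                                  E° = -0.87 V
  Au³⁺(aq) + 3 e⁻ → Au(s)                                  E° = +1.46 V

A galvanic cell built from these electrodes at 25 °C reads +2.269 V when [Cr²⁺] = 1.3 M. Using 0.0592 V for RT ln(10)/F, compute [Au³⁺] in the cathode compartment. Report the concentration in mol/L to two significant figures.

0.0012 M

Au³⁺/Au is the cathode, Cr²⁺/Cr the anode: E°cell = +2.33 V, n = 6.
Overall reaction: 2 Au³⁺(aq) + 3 Cr(s) → 2 Au(s) + 3 Cr²⁺(aq); Q = [Cr²⁺]^3/[Au³⁺]^2.
From E = E° − (0.0592/n) log Q: log Q = (E° − E)·n/0.0592 = (+2.33 − (+2.269))·6/0.0592 = 6.1824.
So 2·log[Au³⁺] = 3·log(1.3) − log Q = 0.3418 − (6.1824) = -5.8406; log[Au³⁺] = -5.8406 / 2 = -2.9203; [Au³⁺] = 10^(-2.9203) ≈ 0.0012 M.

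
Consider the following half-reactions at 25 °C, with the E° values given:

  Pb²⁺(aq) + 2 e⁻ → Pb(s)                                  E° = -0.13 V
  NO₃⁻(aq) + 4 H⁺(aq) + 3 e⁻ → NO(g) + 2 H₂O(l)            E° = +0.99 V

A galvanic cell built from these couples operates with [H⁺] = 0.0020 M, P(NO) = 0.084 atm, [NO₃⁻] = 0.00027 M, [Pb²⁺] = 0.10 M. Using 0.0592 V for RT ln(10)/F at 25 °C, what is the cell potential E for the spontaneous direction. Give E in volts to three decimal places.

NO₃⁻/NO is the cathode (higher E°), Pb²⁺/Pb the anode: E°cell = +0.99 − (-0.13) = +1.12 V, n = 6.
Overall: 2 NO₃⁻(aq) + 8 H⁺(aq) + 3 Pb(s) → 2 NO(g) + 4 H₂O(l) + 3 Pb²⁺(aq)
Q = P(NO)^2·[Pb²⁺]^3 / ([NO₃⁻]^2·[H⁺]^8); log Q = 23.578.
E = E° − (0.0592/n) log Q = +1.12 − (0.0592/6)(23.578) = +0.887 V.

+0.887 V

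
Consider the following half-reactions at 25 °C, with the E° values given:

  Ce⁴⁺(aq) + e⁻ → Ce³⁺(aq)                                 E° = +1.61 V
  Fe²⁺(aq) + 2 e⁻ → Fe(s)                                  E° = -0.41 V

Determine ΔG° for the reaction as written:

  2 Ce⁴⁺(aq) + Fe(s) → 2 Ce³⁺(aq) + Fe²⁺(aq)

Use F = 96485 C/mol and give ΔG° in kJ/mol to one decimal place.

-389.8 kJ/mol

As written, Ce⁴⁺/Ce³⁺ is reduced (cathode) and Fe²⁺/Fe is oxidised (anode), so E°cell = (+1.61) − (-0.41) = +2.02 V.
Balancing electrons gives n = 2.
ΔG° = −nFE° = −(2)(96485)(+2.02) = -389,799 J = -389.8 kJ/mol.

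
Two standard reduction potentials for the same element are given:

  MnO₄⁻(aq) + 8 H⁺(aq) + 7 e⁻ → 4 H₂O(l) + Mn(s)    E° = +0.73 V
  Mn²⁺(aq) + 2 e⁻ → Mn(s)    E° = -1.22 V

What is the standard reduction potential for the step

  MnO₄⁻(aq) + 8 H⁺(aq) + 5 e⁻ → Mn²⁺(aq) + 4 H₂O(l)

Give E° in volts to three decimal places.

Sequential free energies add, so n₃E°₃ = n₁E°₁ + n₂E°₂.
With n₃ = 7, and the known step contributing 2×(-1.22) V, the unknown satisfies 5·E° = 7×(+0.73) − 2×(-1.22) = +7.550.
E° = +7.550 / 5 = +1.510 V.

+1.510 V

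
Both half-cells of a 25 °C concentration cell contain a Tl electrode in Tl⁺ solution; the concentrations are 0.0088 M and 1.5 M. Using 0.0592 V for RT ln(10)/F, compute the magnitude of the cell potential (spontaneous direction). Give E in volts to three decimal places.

For a concentration cell E°cell = 0. The 1.5 M side is the cathode (reduction is favoured where [Tl⁺] is higher).
With n = 1, E = −(0.0592/1) log([Tl⁺]ₐₙ/[Tl⁺]꜀ₐₜ) = −(0.0592/1) log(0.0088/1.5) = −(0.0592/1)(-2.232) = +0.132 V.

+0.132 V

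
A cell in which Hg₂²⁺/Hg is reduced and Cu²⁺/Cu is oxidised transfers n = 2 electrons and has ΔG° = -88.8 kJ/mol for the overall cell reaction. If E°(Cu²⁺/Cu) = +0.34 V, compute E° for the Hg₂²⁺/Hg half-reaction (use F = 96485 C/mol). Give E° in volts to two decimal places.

+0.80 V

E°cell = −ΔG°/(nF) = −(-88.8×10³)/((2)(96485)) = +0.460 V.
Since Hg₂²⁺/Hg is the cathode and Cu²⁺/Cu the anode, E°cell = E°(Hg₂²⁺/Hg) − E°(Cu²⁺/Cu).
So E°(Hg₂²⁺/Hg) = E°cell + E°(Cu²⁺/Cu) = +0.460 + (+0.34) = +0.80 V.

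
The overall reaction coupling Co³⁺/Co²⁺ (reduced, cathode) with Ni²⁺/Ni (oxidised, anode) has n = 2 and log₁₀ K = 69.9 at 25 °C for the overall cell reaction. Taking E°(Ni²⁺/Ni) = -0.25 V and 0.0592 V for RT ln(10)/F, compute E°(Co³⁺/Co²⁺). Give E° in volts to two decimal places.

E°cell = (0.0592/n)·log K = (0.0592/2)(69.9) = +2.069 V.
Since Co³⁺/Co²⁺ is the cathode and Ni²⁺/Ni the anode, E°cell = E°(Co³⁺/Co²⁺) − E°(Ni²⁺/Ni).
So E°(Co³⁺/Co²⁺) = E°cell + E°(Ni²⁺/Ni) = +2.069 + (-0.25) = +1.82 V.

+1.82 V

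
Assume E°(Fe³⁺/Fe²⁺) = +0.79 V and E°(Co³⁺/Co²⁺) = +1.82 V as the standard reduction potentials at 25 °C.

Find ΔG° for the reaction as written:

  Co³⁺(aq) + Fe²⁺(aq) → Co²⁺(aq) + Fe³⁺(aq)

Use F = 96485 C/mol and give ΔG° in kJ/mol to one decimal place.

-99.4 kJ/mol

As written, Co³⁺/Co²⁺ is reduced (cathode) and Fe³⁺/Fe²⁺ is oxidised (anode), so E°cell = (+1.82) − (+0.79) = +1.03 V.
Balancing electrons gives n = 1.
ΔG° = −nFE° = −(1)(96485)(+1.03) = -99,380 J = -99.4 kJ/mol.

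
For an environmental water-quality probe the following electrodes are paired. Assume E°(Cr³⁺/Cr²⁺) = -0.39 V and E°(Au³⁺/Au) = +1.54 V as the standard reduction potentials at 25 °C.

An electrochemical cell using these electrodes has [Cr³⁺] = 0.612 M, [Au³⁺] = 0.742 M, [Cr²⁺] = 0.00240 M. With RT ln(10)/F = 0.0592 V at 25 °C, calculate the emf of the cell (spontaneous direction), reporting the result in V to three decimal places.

Au³⁺/Au is the cathode (higher E°), Cr³⁺/Cr²⁺ the anode: E°cell = +1.54 − (-0.39) = +1.93 V, n = 3.
Overall: Au³⁺(aq) + 3 Cr²⁺(aq) → Au(s) + 3 Cr³⁺(aq)
Q = [Cr³⁺]^3 / ([Au³⁺]·[Cr²⁺]^3); log Q = 7.349.
E = E° − (0.0592/n) log Q = +1.93 − (0.0592/3)(7.349) = +1.785 V.

+1.785 V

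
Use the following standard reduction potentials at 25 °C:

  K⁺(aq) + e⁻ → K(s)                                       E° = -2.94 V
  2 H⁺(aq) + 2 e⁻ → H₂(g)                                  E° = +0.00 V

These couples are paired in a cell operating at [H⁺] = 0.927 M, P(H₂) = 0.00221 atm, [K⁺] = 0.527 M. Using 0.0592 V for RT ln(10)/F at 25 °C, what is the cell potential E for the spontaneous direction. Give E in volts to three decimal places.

+3.033 V

H⁺/H₂ is the cathode (higher E°), K⁺/K the anode: E°cell = +0.00 − (-2.94) = +2.94 V, n = 2.
Overall: 2 H⁺(aq) + 2 K(s) → H₂(g) + 2 K⁺(aq)
Q = P(H₂)·[K⁺]^2 / ([H⁺]^2); log Q = -3.146.
E = E° − (0.0592/n) log Q = +2.94 − (0.0592/2)(-3.146) = +3.033 V.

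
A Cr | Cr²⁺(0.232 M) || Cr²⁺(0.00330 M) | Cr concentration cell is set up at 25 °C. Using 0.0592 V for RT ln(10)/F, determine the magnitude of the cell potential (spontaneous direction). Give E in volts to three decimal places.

For a concentration cell E°cell = 0. The 0.232 M side is the cathode (reduction is favoured where [Cr²⁺] is higher).
With n = 2, E = −(0.0592/2) log([Cr²⁺]ₐₙ/[Cr²⁺]꜀ₐₜ) = −(0.0592/2) log(0.0033/0.232) = −(0.0592/2)(-1.847) = +0.055 V.

+0.055 V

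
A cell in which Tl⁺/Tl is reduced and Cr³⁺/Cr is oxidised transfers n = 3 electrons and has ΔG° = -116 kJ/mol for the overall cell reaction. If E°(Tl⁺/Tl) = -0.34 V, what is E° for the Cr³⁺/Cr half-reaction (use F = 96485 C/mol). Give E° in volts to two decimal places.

E°cell = −ΔG°/(nF) = −(-116×10³)/((3)(96485)) = +0.401 V.
Since Tl⁺/Tl is the cathode and Cr³⁺/Cr the anode, E°cell = E°(Tl⁺/Tl) − E°(Cr³⁺/Cr).
So E°(Cr³⁺/Cr) = E°(Tl⁺/Tl) − E°cell = (-0.34) − (+0.401) = -0.74 V.

-0.74 V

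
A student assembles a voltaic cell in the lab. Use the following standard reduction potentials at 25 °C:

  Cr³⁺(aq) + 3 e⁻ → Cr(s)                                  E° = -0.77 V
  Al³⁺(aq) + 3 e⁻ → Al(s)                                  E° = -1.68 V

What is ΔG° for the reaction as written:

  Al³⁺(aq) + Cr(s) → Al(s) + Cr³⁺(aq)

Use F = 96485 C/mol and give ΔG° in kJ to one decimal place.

As written, Al³⁺/Al is reduced (cathode) and Cr³⁺/Cr is oxidised (anode), so E°cell = (-1.68) − (-0.77) = -0.91 V.
Balancing electrons gives n = 3.
ΔG° = −nFE° = −(3)(96485)(-0.91) = 263,404 J = +263.4 kJ.

+263.4 kJ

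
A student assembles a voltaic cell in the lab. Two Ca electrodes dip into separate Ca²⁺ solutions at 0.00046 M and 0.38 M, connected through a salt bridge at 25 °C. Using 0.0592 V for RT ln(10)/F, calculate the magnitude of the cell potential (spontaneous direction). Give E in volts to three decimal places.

For a concentration cell E°cell = 0. The 0.38 M side is the cathode (reduction is favoured where [Ca²⁺] is higher).
With n = 2, E = −(0.0592/2) log([Ca²⁺]ₐₙ/[Ca²⁺]꜀ₐₜ) = −(0.0592/2) log(0.00046/0.38) = −(0.0592/2)(-2.917) = +0.086 V.

+0.086 V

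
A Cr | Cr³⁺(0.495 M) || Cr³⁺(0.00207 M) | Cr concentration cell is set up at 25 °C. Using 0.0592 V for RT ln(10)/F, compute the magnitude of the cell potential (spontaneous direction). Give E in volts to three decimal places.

+0.047 V

For a concentration cell E°cell = 0. The 0.495 M side is the cathode (reduction is favoured where [Cr³⁺] is higher).
With n = 3, E = −(0.0592/3) log([Cr³⁺]ₐₙ/[Cr³⁺]꜀ₐₜ) = −(0.0592/3) log(0.00207/0.495) = −(0.0592/3)(-2.379) = +0.047 V.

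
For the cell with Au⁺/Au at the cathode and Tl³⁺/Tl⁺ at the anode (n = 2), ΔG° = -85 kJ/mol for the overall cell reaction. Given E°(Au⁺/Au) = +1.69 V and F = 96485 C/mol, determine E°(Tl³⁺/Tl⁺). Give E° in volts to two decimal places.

E°cell = −ΔG°/(nF) = −(-85×10³)/((2)(96485)) = +0.440 V.
Since Au⁺/Au is the cathode and Tl³⁺/Tl⁺ the anode, E°cell = E°(Au⁺/Au) − E°(Tl³⁺/Tl⁺).
So E°(Tl³⁺/Tl⁺) = E°(Au⁺/Au) − E°cell = (+1.69) − (+0.440) = +1.25 V.

+1.25 V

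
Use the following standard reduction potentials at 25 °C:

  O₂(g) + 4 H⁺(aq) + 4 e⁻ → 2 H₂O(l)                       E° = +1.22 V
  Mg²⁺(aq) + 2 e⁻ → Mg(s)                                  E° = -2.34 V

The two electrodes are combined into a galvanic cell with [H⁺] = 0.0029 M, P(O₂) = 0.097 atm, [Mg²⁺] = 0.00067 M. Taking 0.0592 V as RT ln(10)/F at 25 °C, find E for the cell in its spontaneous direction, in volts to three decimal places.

O₂/H₂O is the cathode (higher E°), Mg²⁺/Mg the anode: E°cell = +1.22 − (-2.34) = +3.56 V, n = 4.
Overall: O₂(g) + 4 H⁺(aq) + 2 Mg(s) → 2 H₂O(l) + 2 Mg²⁺(aq)
Q = [Mg²⁺]^2 / (P(O₂)·[H⁺]^4); log Q = 4.816.
E = E° − (0.0592/n) log Q = +3.56 − (0.0592/4)(4.816) = +3.489 V.

+3.489 V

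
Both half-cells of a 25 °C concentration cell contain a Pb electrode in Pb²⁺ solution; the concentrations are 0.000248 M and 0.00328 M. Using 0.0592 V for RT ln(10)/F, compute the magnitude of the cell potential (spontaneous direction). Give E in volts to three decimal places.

For a concentration cell E°cell = 0. The 0.00328 M side is the cathode (reduction is favoured where [Pb²⁺] is higher).
With n = 2, E = −(0.0592/2) log([Pb²⁺]ₐₙ/[Pb²⁺]꜀ₐₜ) = −(0.0592/2) log(0.000248/0.00328) = −(0.0592/2)(-1.121) = +0.033 V.

+0.033 V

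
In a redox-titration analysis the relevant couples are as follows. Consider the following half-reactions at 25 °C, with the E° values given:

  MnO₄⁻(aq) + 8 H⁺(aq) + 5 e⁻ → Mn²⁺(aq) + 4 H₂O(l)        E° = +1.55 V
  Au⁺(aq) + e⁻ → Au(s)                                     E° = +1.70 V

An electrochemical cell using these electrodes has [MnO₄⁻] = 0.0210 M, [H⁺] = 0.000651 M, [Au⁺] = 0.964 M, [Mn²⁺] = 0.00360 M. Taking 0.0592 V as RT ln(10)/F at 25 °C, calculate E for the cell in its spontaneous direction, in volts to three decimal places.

Au⁺/Au is the cathode (higher E°), MnO₄⁻/Mn²⁺ the anode: E°cell = +1.70 − (+1.55) = +0.15 V, n = 5.
Overall: 5 Au⁺(aq) + Mn²⁺(aq) + 4 H₂O(l) → 5 Au(s) + MnO₄⁻(aq) + 8 H⁺(aq)
Q = [MnO₄⁻]·[H⁺]^8 / ([Au⁺]^5·[Mn²⁺]); log Q = -24.646.
E = E° − (0.0592/n) log Q = +0.15 − (0.0592/5)(-24.646) = +0.442 V.

+0.442 V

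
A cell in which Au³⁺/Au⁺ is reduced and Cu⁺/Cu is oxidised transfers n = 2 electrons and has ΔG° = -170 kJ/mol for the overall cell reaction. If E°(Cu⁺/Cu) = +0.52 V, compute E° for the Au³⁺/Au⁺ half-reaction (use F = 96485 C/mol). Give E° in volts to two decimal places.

+1.40 V

E°cell = −ΔG°/(nF) = −(-170×10³)/((2)(96485)) = +0.881 V.
Since Au³⁺/Au⁺ is the cathode and Cu⁺/Cu the anode, E°cell = E°(Au³⁺/Au⁺) − E°(Cu⁺/Cu).
So E°(Au³⁺/Au⁺) = E°cell + E°(Cu⁺/Cu) = +0.881 + (+0.52) = +1.40 V.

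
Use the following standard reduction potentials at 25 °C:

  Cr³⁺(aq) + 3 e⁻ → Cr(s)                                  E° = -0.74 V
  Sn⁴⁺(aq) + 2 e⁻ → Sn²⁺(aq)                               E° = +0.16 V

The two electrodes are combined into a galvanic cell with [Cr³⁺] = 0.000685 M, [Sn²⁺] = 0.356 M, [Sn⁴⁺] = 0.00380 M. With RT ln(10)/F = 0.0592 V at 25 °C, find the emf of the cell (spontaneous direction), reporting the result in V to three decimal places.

Sn⁴⁺/Sn²⁺ is the cathode (higher E°), Cr³⁺/Cr the anode: E°cell = +0.16 − (-0.74) = +0.90 V, n = 6.
Overall: 3 Sn⁴⁺(aq) + 2 Cr(s) → 3 Sn²⁺(aq) + 2 Cr³⁺(aq)
Q = [Sn²⁺]^3·[Cr³⁺]^2 / ([Sn⁴⁺]^3); log Q = -0.414.
E = E° − (0.0592/n) log Q = +0.90 − (0.0592/6)(-0.414) = +0.904 V.

+0.904 V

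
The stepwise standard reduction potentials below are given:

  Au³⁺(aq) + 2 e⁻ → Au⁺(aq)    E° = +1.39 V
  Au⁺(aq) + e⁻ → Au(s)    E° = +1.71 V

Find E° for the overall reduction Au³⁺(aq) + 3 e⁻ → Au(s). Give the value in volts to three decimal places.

Standard free energies of sequential steps add: ΔG°₃ = ΔG°₁ + ΔG°₂, so n₃E°₃ = n₁E°₁ + n₂E°₂.
E°₃ = (2×+1.39 + 1×+1.71) / 3 = (+4.490) / 3 = +1.497 V.

+1.497 V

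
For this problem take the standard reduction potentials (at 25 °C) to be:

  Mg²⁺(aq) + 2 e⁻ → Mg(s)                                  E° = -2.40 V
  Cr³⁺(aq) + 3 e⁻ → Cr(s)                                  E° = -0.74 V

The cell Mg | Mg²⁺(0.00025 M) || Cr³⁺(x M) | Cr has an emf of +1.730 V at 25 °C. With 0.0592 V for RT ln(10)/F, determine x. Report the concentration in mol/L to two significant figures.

Cr³⁺/Cr is the cathode, Mg²⁺/Mg the anode: E°cell = +1.66 V, n = 6.
Overall reaction: 2 Cr³⁺(aq) + 3 Mg(s) → 2 Cr(s) + 3 Mg²⁺(aq); Q = [Mg²⁺]^3/[Cr³⁺]^2.
From E = E° − (0.0592/n) log Q: log Q = (E° − E)·n/0.0592 = (+1.66 − (+1.730))·6/0.0592 = -7.0946.
So 2·log[Cr³⁺] = 3·log(0.00025) − log Q = -10.8062 − (-7.0946) = -3.7116; log[Cr³⁺] = -3.7116 / 2 = -1.8558; [Cr³⁺] = 10^(-1.8558) ≈ 0.014 M.

0.014 M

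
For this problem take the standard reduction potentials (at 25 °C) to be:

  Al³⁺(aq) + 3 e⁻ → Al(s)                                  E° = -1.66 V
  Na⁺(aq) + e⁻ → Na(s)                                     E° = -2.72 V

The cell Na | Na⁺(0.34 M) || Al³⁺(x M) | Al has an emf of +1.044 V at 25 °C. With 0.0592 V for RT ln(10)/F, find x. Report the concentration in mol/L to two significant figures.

Al³⁺/Al is the cathode, Na⁺/Na the anode: E°cell = +1.06 V, n = 3.
Overall reaction: Al³⁺(aq) + 3 Na(s) → Al(s) + 3 Na⁺(aq); Q = [Na⁺]^3/[Al³⁺]^1.
From E = E° − (0.0592/n) log Q: log Q = (E° − E)·n/0.0592 = (+1.06 − (+1.044))·3/0.0592 = 0.8108.
So 1·log[Al³⁺] = 3·log(0.34) − log Q = -1.4056 − (0.8108) = -2.2164; [Al³⁺] = 10^(-2.2164) ≈ 0.0061 M.

0.0061 M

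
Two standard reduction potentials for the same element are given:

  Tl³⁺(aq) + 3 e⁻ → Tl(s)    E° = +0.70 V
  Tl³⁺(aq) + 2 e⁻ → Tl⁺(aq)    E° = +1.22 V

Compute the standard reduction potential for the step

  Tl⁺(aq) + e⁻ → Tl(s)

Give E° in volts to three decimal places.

Sequential free energies add, so n₃E°₃ = n₁E°₁ + n₂E°₂.
With n₃ = 3, and the known step contributing 2×(+1.22) V, the unknown satisfies 1·E° = 3×(+0.70) − 2×(+1.22) = -0.340.
E° = -0.340 / 1 = -0.340 V.

-0.340 V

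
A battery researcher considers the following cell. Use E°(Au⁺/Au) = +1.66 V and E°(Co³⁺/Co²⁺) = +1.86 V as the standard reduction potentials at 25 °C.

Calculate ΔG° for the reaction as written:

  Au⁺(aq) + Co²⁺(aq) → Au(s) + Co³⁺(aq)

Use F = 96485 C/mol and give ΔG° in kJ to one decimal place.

+19.3 kJ

As written, Au⁺/Au is reduced (cathode) and Co³⁺/Co²⁺ is oxidised (anode), so E°cell = (+1.66) − (+1.86) = -0.20 V.
Balancing electrons gives n = 1.
ΔG° = −nFE° = −(1)(96485)(-0.20) = 19,297 J = +19.3 kJ.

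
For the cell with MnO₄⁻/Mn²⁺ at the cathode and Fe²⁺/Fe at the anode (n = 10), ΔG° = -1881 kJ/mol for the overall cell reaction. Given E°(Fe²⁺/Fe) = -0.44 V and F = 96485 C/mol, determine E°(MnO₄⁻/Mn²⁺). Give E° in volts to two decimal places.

+1.51 V

E°cell = −ΔG°/(nF) = −(-1881×10³)/((10)(96485)) = +1.950 V.
Since MnO₄⁻/Mn²⁺ is the cathode and Fe²⁺/Fe the anode, E°cell = E°(MnO₄⁻/Mn²⁺) − E°(Fe²⁺/Fe).
So E°(MnO₄⁻/Mn²⁺) = E°cell + E°(Fe²⁺/Fe) = +1.950 + (-0.44) = +1.51 V.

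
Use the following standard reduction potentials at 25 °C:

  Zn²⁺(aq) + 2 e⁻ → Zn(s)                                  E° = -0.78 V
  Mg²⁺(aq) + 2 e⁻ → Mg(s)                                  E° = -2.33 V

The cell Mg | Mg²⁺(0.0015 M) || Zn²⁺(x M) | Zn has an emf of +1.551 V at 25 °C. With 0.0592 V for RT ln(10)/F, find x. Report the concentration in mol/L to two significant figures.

0.0016 M

Zn²⁺/Zn is the cathode, Mg²⁺/Mg the anode: E°cell = +1.55 V, n = 2.
Overall reaction: Zn²⁺(aq) + Mg(s) → Zn(s) + Mg²⁺(aq); Q = [Mg²⁺]^1/[Zn²⁺]^1.
From E = E° − (0.0592/n) log Q: log Q = (E° − E)·n/0.0592 = (+1.55 − (+1.551))·2/0.0592 = -0.0338.
So 1·log[Zn²⁺] = 1·log(0.0015) − log Q = -2.8239 − (-0.0338) = -2.7901; [Zn²⁺] = 10^(-2.7901) ≈ 0.0016 M.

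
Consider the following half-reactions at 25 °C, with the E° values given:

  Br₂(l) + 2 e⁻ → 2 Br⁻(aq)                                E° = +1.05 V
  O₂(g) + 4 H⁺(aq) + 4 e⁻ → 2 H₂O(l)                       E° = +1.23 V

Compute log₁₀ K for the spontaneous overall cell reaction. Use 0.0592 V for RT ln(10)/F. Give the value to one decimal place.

12.2

Cathode: O₂/H₂O; anode: Br₂/Br⁻. E°cell = +0.18 V, n = 4.
log K = nE°cell / 0.0592 = (4)(+0.18) / 0.0592 = 12.2.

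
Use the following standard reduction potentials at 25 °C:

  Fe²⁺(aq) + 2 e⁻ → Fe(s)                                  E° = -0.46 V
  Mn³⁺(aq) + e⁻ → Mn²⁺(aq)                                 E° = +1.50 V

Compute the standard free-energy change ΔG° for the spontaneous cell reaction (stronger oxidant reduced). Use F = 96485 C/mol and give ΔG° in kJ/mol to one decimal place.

-378.2 kJ/mol

Mn³⁺/Mn²⁺ (E° = +1.50 V) is the cathode; Fe²⁺/Fe (E° = -0.46 V) is the anode, so E°cell = +1.96 V.
Balancing electrons gives n = 2 (lcm of 1 and 2).
ΔG° = −nFE° = −(2)(96485)(+1.96) = -378,221 J = -378.2 kJ/mol.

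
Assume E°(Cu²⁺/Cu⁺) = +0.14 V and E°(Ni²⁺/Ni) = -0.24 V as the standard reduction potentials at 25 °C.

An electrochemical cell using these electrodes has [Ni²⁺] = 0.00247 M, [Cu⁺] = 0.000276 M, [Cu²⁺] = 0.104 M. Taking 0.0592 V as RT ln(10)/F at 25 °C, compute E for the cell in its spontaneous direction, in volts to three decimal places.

+0.610 V

Cu²⁺/Cu⁺ is the cathode (higher E°), Ni²⁺/Ni the anode: E°cell = +0.14 − (-0.24) = +0.38 V, n = 2.
Overall: 2 Cu²⁺(aq) + Ni(s) → 2 Cu⁺(aq) + Ni²⁺(aq)
Q = [Cu⁺]^2·[Ni²⁺] / ([Cu²⁺]^2); log Q = -7.760.
E = E° − (0.0592/n) log Q = +0.38 − (0.0592/2)(-7.760) = +0.610 V.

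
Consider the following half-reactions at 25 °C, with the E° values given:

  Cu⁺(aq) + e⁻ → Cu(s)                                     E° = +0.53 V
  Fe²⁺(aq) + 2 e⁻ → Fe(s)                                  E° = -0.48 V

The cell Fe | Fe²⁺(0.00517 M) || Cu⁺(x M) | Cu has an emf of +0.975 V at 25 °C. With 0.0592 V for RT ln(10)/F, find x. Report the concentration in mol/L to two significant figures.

Cu⁺/Cu is the cathode, Fe²⁺/Fe the anode: E°cell = +1.01 V, n = 2.
Overall reaction: 2 Cu⁺(aq) + Fe(s) → 2 Cu(s) + Fe²⁺(aq); Q = [Fe²⁺]^1/[Cu⁺]^2.
From E = E° − (0.0592/n) log Q: log Q = (E° − E)·n/0.0592 = (+1.01 − (+0.975))·2/0.0592 = 1.1824.
So 2·log[Cu⁺] = 1·log(0.00517) − log Q = -2.2865 − (1.1824) = -3.4689; log[Cu⁺] = -3.4689 / 2 = -1.7345; [Cu⁺] = 10^(-1.7345) ≈ 0.018 M.

0.018 M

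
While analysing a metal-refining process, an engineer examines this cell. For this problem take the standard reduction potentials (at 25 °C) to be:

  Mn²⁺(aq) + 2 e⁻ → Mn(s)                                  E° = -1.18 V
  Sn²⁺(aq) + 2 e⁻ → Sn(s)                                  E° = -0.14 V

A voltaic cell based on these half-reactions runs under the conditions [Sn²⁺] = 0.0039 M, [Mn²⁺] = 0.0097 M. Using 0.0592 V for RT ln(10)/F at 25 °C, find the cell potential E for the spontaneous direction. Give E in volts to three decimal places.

Sn²⁺/Sn is the cathode (higher E°), Mn²⁺/Mn the anode: E°cell = -0.14 − (-1.18) = +1.04 V, n = 2.
Overall: Sn²⁺(aq) + Mn(s) → Sn(s) + Mn²⁺(aq)
Q = [Mn²⁺] / ([Sn²⁺]); log Q = 0.396.
E = E° − (0.0592/n) log Q = +1.04 − (0.0592/2)(0.396) = +1.028 V.

+1.028 V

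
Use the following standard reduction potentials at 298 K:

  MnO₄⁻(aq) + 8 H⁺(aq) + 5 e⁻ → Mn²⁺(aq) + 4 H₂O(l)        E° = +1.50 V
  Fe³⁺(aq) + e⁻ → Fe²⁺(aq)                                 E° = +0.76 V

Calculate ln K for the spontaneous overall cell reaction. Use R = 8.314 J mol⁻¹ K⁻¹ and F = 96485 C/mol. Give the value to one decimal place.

Cathode: MnO₄⁻/Mn²⁺; anode: Fe³⁺/Fe²⁺. E°cell = (+1.50) − (+0.76) = +0.74 V, with n = 5.
ΔG° = −nFE° = −RT ln K, so ln K = nFE°/(RT) = (5)(96485)(+0.74) / ((8.314)(298)) = 144.090.

144.1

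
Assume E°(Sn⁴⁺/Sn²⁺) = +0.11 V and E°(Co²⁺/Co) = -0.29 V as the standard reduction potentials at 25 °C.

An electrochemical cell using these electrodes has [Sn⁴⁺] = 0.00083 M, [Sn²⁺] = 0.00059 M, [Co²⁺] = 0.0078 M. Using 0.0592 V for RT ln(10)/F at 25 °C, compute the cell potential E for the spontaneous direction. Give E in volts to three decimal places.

Sn⁴⁺/Sn²⁺ is the cathode (higher E°), Co²⁺/Co the anode: E°cell = +0.11 − (-0.29) = +0.40 V, n = 2.
Overall: Sn⁴⁺(aq) + Co(s) → Sn²⁺(aq) + Co²⁺(aq)
Q = [Sn²⁺]·[Co²⁺] / ([Sn⁴⁺]); log Q = -2.256.
E = E° − (0.0592/n) log Q = +0.40 − (0.0592/2)(-2.256) = +0.467 V.

+0.467 V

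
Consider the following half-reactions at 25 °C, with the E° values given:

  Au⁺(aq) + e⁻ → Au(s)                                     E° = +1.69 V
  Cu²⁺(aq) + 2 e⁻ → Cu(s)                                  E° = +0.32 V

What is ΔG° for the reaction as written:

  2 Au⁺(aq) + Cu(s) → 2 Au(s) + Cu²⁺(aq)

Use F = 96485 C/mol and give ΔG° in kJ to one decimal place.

-264.4 kJ

As written, Au⁺/Au is reduced (cathode) and Cu²⁺/Cu is oxidised (anode), so E°cell = (+1.69) − (+0.32) = +1.37 V.
Balancing electrons gives n = 2.
ΔG° = −nFE° = −(2)(96485)(+1.37) = -264,369 J = -264.4 kJ.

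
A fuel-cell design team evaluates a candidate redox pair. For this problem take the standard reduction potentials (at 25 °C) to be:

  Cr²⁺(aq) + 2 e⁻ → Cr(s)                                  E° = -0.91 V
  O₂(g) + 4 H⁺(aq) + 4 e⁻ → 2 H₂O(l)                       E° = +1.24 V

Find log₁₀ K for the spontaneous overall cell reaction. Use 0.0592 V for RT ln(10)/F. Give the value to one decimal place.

Cathode: O₂/H₂O; anode: Cr²⁺/Cr. E°cell = +2.15 V, n = 4.
log K = nE°cell / 0.0592 = (4)(+2.15) / 0.0592 = 145.3.

145.3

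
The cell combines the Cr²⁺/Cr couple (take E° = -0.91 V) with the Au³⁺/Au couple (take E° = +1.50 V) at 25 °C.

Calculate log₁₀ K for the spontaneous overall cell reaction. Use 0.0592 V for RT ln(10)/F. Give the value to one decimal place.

244.3

Cathode: Au³⁺/Au; anode: Cr²⁺/Cr. E°cell = +2.41 V, n = 6.
log K = nE°cell / 0.0592 = (6)(+2.41) / 0.0592 = 244.3.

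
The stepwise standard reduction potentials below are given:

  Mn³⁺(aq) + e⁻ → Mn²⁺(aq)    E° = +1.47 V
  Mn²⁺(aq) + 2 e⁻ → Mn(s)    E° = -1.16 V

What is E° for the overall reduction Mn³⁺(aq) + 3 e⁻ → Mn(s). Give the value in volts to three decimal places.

Standard free energies of sequential steps add: ΔG°₃ = ΔG°₁ + ΔG°₂, so n₃E°₃ = n₁E°₁ + n₂E°₂.
E°₃ = (1×+1.47 + 2×-1.16) / 3 = (-0.850) / 3 = -0.283 V.

-0.283 V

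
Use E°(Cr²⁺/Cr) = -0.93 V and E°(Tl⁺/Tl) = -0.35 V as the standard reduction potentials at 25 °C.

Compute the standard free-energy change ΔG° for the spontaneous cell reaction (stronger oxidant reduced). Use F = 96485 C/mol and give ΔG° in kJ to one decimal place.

-111.9 kJ

Tl⁺/Tl (E° = -0.35 V) is the cathode; Cr²⁺/Cr (E° = -0.93 V) is the anode, so E°cell = +0.58 V.
Balancing electrons gives n = 2 (lcm of 1 and 2).
ΔG° = −nFE° = −(2)(96485)(+0.58) = -111,923 J = -111.9 kJ.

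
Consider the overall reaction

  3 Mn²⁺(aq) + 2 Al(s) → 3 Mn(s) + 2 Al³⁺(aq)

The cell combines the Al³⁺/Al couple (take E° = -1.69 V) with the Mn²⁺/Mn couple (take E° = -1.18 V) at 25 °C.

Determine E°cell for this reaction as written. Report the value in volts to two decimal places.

+0.51 V

The Mn²⁺/Mn couple has the higher reduction potential, so it is the cathode; Al³⁺/Al is oxidised at the anode.
E°cell = E°(cathode) − E°(anode) = (-1.18) − (-1.69) = +0.51 V.
Since E°cell > 0, the reaction is spontaneous under standard conditions.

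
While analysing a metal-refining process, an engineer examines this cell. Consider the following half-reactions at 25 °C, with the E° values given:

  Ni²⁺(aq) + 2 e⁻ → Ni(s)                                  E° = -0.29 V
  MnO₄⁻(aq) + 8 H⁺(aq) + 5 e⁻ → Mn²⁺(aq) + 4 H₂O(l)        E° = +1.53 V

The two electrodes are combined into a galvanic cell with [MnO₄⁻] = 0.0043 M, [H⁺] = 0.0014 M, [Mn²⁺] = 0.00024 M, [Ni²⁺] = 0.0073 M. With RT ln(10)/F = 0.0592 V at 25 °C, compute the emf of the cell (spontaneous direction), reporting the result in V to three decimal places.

MnO₄⁻/Mn²⁺ is the cathode (higher E°), Ni²⁺/Ni the anode: E°cell = +1.53 − (-0.29) = +1.82 V, n = 10.
Overall: 2 MnO₄⁻(aq) + 16 H⁺(aq) + 5 Ni(s) → 2 Mn²⁺(aq) + 8 H₂O(l) + 5 Ni²⁺(aq)
Q = [Mn²⁺]^2·[Ni²⁺]^5 / ([MnO₄⁻]^2·[H⁺]^16); log Q = 32.472.
E = E° − (0.0592/n) log Q = +1.82 − (0.0592/10)(32.472) = +1.628 V.

+1.628 V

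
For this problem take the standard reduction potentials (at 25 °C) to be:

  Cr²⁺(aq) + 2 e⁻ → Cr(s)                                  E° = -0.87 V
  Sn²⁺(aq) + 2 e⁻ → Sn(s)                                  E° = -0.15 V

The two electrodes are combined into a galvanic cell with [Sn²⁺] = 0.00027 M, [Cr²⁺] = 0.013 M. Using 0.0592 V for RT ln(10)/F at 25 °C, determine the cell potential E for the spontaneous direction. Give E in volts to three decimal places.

Sn²⁺/Sn is the cathode (higher E°), Cr²⁺/Cr the anode: E°cell = -0.15 − (-0.87) = +0.72 V, n = 2.
Overall: Sn²⁺(aq) + Cr(s) → Sn(s) + Cr²⁺(aq)
Q = [Cr²⁺] / ([Sn²⁺]); log Q = 1.683.
E = E° − (0.0592/n) log Q = +0.72 − (0.0592/2)(1.683) = +0.670 V.

+0.670 V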